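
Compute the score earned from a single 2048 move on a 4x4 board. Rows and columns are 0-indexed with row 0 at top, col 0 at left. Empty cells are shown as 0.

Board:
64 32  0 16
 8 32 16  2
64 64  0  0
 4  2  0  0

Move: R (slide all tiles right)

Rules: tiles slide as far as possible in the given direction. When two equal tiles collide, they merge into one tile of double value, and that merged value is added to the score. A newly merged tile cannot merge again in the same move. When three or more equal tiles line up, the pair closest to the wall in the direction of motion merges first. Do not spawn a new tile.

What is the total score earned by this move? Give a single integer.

Answer: 128

Derivation:
Slide right:
row 0: [64, 32, 0, 16] -> [0, 64, 32, 16]  score +0 (running 0)
row 1: [8, 32, 16, 2] -> [8, 32, 16, 2]  score +0 (running 0)
row 2: [64, 64, 0, 0] -> [0, 0, 0, 128]  score +128 (running 128)
row 3: [4, 2, 0, 0] -> [0, 0, 4, 2]  score +0 (running 128)
Board after move:
  0  64  32  16
  8  32  16   2
  0   0   0 128
  0   0   4   2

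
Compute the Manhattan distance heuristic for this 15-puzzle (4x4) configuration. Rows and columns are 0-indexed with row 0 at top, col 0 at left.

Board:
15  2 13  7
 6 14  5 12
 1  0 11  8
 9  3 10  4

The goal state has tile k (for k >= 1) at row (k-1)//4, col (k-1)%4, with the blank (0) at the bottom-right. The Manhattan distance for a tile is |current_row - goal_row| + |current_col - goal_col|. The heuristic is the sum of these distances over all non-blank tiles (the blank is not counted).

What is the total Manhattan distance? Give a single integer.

Tile 15: at (0,0), goal (3,2), distance |0-3|+|0-2| = 5
Tile 2: at (0,1), goal (0,1), distance |0-0|+|1-1| = 0
Tile 13: at (0,2), goal (3,0), distance |0-3|+|2-0| = 5
Tile 7: at (0,3), goal (1,2), distance |0-1|+|3-2| = 2
Tile 6: at (1,0), goal (1,1), distance |1-1|+|0-1| = 1
Tile 14: at (1,1), goal (3,1), distance |1-3|+|1-1| = 2
Tile 5: at (1,2), goal (1,0), distance |1-1|+|2-0| = 2
Tile 12: at (1,3), goal (2,3), distance |1-2|+|3-3| = 1
Tile 1: at (2,0), goal (0,0), distance |2-0|+|0-0| = 2
Tile 11: at (2,2), goal (2,2), distance |2-2|+|2-2| = 0
Tile 8: at (2,3), goal (1,3), distance |2-1|+|3-3| = 1
Tile 9: at (3,0), goal (2,0), distance |3-2|+|0-0| = 1
Tile 3: at (3,1), goal (0,2), distance |3-0|+|1-2| = 4
Tile 10: at (3,2), goal (2,1), distance |3-2|+|2-1| = 2
Tile 4: at (3,3), goal (0,3), distance |3-0|+|3-3| = 3
Sum: 5 + 0 + 5 + 2 + 1 + 2 + 2 + 1 + 2 + 0 + 1 + 1 + 4 + 2 + 3 = 31

Answer: 31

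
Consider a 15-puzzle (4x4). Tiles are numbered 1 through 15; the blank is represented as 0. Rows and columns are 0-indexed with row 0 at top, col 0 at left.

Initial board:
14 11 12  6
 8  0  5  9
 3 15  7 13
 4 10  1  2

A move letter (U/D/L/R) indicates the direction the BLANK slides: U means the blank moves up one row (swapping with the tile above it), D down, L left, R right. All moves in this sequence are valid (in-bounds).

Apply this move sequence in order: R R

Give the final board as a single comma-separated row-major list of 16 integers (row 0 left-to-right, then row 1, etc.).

After move 1 (R):
14 11 12  6
 8  5  0  9
 3 15  7 13
 4 10  1  2

After move 2 (R):
14 11 12  6
 8  5  9  0
 3 15  7 13
 4 10  1  2

Answer: 14, 11, 12, 6, 8, 5, 9, 0, 3, 15, 7, 13, 4, 10, 1, 2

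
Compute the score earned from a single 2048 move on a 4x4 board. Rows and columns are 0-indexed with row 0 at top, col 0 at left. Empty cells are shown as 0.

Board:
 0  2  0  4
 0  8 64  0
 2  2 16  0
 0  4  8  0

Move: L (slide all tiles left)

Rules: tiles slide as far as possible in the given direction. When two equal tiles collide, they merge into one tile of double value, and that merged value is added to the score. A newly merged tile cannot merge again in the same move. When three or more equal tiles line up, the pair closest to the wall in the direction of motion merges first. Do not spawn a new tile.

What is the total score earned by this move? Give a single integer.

Answer: 4

Derivation:
Slide left:
row 0: [0, 2, 0, 4] -> [2, 4, 0, 0]  score +0 (running 0)
row 1: [0, 8, 64, 0] -> [8, 64, 0, 0]  score +0 (running 0)
row 2: [2, 2, 16, 0] -> [4, 16, 0, 0]  score +4 (running 4)
row 3: [0, 4, 8, 0] -> [4, 8, 0, 0]  score +0 (running 4)
Board after move:
 2  4  0  0
 8 64  0  0
 4 16  0  0
 4  8  0  0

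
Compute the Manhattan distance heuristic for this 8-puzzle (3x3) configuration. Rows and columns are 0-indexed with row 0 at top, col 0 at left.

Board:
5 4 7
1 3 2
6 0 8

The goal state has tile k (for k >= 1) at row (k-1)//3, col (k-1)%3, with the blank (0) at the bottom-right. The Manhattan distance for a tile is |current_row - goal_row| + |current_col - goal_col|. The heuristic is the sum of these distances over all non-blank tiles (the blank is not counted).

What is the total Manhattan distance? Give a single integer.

Answer: 17

Derivation:
Tile 5: at (0,0), goal (1,1), distance |0-1|+|0-1| = 2
Tile 4: at (0,1), goal (1,0), distance |0-1|+|1-0| = 2
Tile 7: at (0,2), goal (2,0), distance |0-2|+|2-0| = 4
Tile 1: at (1,0), goal (0,0), distance |1-0|+|0-0| = 1
Tile 3: at (1,1), goal (0,2), distance |1-0|+|1-2| = 2
Tile 2: at (1,2), goal (0,1), distance |1-0|+|2-1| = 2
Tile 6: at (2,0), goal (1,2), distance |2-1|+|0-2| = 3
Tile 8: at (2,2), goal (2,1), distance |2-2|+|2-1| = 1
Sum: 2 + 2 + 4 + 1 + 2 + 2 + 3 + 1 = 17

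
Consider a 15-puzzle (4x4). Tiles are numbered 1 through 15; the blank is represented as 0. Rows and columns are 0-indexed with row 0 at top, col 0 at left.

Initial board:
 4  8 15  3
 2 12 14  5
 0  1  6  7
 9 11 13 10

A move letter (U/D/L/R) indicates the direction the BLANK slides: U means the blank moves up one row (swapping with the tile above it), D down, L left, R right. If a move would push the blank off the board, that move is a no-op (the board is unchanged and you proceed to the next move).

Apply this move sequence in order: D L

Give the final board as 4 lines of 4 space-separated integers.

After move 1 (D):
 4  8 15  3
 2 12 14  5
 9  1  6  7
 0 11 13 10

After move 2 (L):
 4  8 15  3
 2 12 14  5
 9  1  6  7
 0 11 13 10

Answer:  4  8 15  3
 2 12 14  5
 9  1  6  7
 0 11 13 10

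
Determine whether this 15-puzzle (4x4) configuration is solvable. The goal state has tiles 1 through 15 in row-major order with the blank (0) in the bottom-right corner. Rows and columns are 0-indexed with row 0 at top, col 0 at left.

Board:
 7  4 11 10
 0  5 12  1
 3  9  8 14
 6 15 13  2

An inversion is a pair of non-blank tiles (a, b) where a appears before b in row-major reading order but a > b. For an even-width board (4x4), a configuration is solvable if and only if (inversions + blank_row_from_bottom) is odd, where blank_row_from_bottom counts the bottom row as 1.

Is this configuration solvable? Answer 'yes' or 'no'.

Inversions: 46
Blank is in row 1 (0-indexed from top), which is row 3 counting from the bottom (bottom = 1).
46 + 3 = 49, which is odd, so the puzzle is solvable.

Answer: yes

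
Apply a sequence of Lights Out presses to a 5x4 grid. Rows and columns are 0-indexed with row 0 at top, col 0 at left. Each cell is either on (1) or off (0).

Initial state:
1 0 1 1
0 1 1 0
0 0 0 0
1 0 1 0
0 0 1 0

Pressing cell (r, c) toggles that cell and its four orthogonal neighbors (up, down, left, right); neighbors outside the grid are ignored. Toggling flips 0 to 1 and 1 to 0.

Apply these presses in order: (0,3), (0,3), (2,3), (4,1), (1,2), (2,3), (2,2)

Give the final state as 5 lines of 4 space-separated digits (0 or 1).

Answer: 1 0 0 1
0 0 1 1
0 1 0 1
1 1 0 0
1 1 0 0

Derivation:
After press 1 at (0,3):
1 0 0 0
0 1 1 1
0 0 0 0
1 0 1 0
0 0 1 0

After press 2 at (0,3):
1 0 1 1
0 1 1 0
0 0 0 0
1 0 1 0
0 0 1 0

After press 3 at (2,3):
1 0 1 1
0 1 1 1
0 0 1 1
1 0 1 1
0 0 1 0

After press 4 at (4,1):
1 0 1 1
0 1 1 1
0 0 1 1
1 1 1 1
1 1 0 0

After press 5 at (1,2):
1 0 0 1
0 0 0 0
0 0 0 1
1 1 1 1
1 1 0 0

After press 6 at (2,3):
1 0 0 1
0 0 0 1
0 0 1 0
1 1 1 0
1 1 0 0

After press 7 at (2,2):
1 0 0 1
0 0 1 1
0 1 0 1
1 1 0 0
1 1 0 0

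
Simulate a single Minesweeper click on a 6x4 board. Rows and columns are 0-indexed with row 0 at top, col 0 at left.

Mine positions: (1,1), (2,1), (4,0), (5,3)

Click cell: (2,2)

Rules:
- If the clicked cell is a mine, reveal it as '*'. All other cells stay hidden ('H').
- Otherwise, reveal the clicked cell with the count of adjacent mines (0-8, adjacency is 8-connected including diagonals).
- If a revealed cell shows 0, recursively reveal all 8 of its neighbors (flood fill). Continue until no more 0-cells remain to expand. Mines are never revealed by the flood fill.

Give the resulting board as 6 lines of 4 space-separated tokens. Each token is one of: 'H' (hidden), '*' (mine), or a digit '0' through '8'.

H H H H
H H H H
H H 2 H
H H H H
H H H H
H H H H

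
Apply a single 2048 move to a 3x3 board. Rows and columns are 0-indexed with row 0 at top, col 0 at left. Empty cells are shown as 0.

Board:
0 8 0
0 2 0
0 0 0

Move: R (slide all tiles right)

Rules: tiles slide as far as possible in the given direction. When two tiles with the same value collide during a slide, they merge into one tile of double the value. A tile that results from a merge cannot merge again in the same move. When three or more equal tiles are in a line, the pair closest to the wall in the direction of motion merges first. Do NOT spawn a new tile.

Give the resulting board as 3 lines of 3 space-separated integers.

Slide right:
row 0: [0, 8, 0] -> [0, 0, 8]
row 1: [0, 2, 0] -> [0, 0, 2]
row 2: [0, 0, 0] -> [0, 0, 0]

Answer: 0 0 8
0 0 2
0 0 0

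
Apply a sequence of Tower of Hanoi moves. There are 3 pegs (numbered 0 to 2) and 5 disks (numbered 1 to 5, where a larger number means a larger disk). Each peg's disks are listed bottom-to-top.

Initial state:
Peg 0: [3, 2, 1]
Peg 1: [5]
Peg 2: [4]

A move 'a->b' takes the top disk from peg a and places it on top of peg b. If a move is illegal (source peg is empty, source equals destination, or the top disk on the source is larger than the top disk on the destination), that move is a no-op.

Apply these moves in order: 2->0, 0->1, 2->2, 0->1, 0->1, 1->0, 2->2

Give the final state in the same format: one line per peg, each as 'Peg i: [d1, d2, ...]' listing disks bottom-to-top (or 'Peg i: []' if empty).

After move 1 (2->0):
Peg 0: [3, 2, 1]
Peg 1: [5]
Peg 2: [4]

After move 2 (0->1):
Peg 0: [3, 2]
Peg 1: [5, 1]
Peg 2: [4]

After move 3 (2->2):
Peg 0: [3, 2]
Peg 1: [5, 1]
Peg 2: [4]

After move 4 (0->1):
Peg 0: [3, 2]
Peg 1: [5, 1]
Peg 2: [4]

After move 5 (0->1):
Peg 0: [3, 2]
Peg 1: [5, 1]
Peg 2: [4]

After move 6 (1->0):
Peg 0: [3, 2, 1]
Peg 1: [5]
Peg 2: [4]

After move 7 (2->2):
Peg 0: [3, 2, 1]
Peg 1: [5]
Peg 2: [4]

Answer: Peg 0: [3, 2, 1]
Peg 1: [5]
Peg 2: [4]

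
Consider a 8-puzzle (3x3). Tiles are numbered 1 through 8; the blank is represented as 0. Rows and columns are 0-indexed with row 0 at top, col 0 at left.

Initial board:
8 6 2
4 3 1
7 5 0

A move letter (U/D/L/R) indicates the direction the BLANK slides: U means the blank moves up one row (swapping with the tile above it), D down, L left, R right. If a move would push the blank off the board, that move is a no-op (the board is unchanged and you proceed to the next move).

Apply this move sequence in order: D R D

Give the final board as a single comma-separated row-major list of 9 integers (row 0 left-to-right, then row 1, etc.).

Answer: 8, 6, 2, 4, 3, 1, 7, 5, 0

Derivation:
After move 1 (D):
8 6 2
4 3 1
7 5 0

After move 2 (R):
8 6 2
4 3 1
7 5 0

After move 3 (D):
8 6 2
4 3 1
7 5 0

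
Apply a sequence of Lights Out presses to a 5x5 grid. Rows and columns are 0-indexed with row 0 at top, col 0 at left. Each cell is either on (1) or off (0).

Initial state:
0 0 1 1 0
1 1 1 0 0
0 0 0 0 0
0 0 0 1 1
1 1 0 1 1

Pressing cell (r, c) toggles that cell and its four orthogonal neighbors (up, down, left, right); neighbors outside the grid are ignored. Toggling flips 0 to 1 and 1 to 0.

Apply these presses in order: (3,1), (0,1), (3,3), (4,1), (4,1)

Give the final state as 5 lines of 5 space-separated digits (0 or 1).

After press 1 at (3,1):
0 0 1 1 0
1 1 1 0 0
0 1 0 0 0
1 1 1 1 1
1 0 0 1 1

After press 2 at (0,1):
1 1 0 1 0
1 0 1 0 0
0 1 0 0 0
1 1 1 1 1
1 0 0 1 1

After press 3 at (3,3):
1 1 0 1 0
1 0 1 0 0
0 1 0 1 0
1 1 0 0 0
1 0 0 0 1

After press 4 at (4,1):
1 1 0 1 0
1 0 1 0 0
0 1 0 1 0
1 0 0 0 0
0 1 1 0 1

After press 5 at (4,1):
1 1 0 1 0
1 0 1 0 0
0 1 0 1 0
1 1 0 0 0
1 0 0 0 1

Answer: 1 1 0 1 0
1 0 1 0 0
0 1 0 1 0
1 1 0 0 0
1 0 0 0 1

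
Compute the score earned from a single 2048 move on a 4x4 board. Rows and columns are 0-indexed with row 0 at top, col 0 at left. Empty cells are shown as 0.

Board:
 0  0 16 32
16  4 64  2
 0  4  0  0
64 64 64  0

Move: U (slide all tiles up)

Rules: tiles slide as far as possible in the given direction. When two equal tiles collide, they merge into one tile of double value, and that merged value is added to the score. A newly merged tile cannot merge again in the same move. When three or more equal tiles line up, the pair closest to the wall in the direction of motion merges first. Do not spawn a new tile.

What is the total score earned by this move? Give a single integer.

Slide up:
col 0: [0, 16, 0, 64] -> [16, 64, 0, 0]  score +0 (running 0)
col 1: [0, 4, 4, 64] -> [8, 64, 0, 0]  score +8 (running 8)
col 2: [16, 64, 0, 64] -> [16, 128, 0, 0]  score +128 (running 136)
col 3: [32, 2, 0, 0] -> [32, 2, 0, 0]  score +0 (running 136)
Board after move:
 16   8  16  32
 64  64 128   2
  0   0   0   0
  0   0   0   0

Answer: 136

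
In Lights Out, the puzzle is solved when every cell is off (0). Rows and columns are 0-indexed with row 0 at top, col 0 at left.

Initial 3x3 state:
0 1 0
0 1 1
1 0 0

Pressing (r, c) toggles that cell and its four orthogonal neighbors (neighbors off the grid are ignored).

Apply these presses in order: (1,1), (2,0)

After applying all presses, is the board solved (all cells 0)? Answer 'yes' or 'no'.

After press 1 at (1,1):
0 0 0
1 0 0
1 1 0

After press 2 at (2,0):
0 0 0
0 0 0
0 0 0

Lights still on: 0

Answer: yes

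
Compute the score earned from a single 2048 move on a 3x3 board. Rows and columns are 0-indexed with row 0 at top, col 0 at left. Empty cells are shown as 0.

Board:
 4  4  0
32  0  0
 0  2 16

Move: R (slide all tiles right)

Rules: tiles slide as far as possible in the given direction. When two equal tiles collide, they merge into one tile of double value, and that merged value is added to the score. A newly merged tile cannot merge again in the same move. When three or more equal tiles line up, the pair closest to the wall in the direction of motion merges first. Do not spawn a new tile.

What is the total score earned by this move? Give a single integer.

Answer: 8

Derivation:
Slide right:
row 0: [4, 4, 0] -> [0, 0, 8]  score +8 (running 8)
row 1: [32, 0, 0] -> [0, 0, 32]  score +0 (running 8)
row 2: [0, 2, 16] -> [0, 2, 16]  score +0 (running 8)
Board after move:
 0  0  8
 0  0 32
 0  2 16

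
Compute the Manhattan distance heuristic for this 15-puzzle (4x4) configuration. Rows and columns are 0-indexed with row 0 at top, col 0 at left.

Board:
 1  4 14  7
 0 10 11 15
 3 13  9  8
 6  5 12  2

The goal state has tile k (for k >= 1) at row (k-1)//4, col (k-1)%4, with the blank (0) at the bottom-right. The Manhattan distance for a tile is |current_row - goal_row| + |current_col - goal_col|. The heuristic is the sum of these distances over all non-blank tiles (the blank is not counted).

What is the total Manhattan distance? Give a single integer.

Tile 1: at (0,0), goal (0,0), distance |0-0|+|0-0| = 0
Tile 4: at (0,1), goal (0,3), distance |0-0|+|1-3| = 2
Tile 14: at (0,2), goal (3,1), distance |0-3|+|2-1| = 4
Tile 7: at (0,3), goal (1,2), distance |0-1|+|3-2| = 2
Tile 10: at (1,1), goal (2,1), distance |1-2|+|1-1| = 1
Tile 11: at (1,2), goal (2,2), distance |1-2|+|2-2| = 1
Tile 15: at (1,3), goal (3,2), distance |1-3|+|3-2| = 3
Tile 3: at (2,0), goal (0,2), distance |2-0|+|0-2| = 4
Tile 13: at (2,1), goal (3,0), distance |2-3|+|1-0| = 2
Tile 9: at (2,2), goal (2,0), distance |2-2|+|2-0| = 2
Tile 8: at (2,3), goal (1,3), distance |2-1|+|3-3| = 1
Tile 6: at (3,0), goal (1,1), distance |3-1|+|0-1| = 3
Tile 5: at (3,1), goal (1,0), distance |3-1|+|1-0| = 3
Tile 12: at (3,2), goal (2,3), distance |3-2|+|2-3| = 2
Tile 2: at (3,3), goal (0,1), distance |3-0|+|3-1| = 5
Sum: 0 + 2 + 4 + 2 + 1 + 1 + 3 + 4 + 2 + 2 + 1 + 3 + 3 + 2 + 5 = 35

Answer: 35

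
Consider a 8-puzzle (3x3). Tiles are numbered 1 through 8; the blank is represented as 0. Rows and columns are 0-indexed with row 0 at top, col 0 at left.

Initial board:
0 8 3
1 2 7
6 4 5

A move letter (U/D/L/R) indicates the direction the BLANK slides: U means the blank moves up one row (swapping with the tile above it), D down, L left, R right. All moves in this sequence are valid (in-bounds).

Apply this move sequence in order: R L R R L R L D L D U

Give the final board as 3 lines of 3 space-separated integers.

Answer: 8 2 3
0 1 7
6 4 5

Derivation:
After move 1 (R):
8 0 3
1 2 7
6 4 5

After move 2 (L):
0 8 3
1 2 7
6 4 5

After move 3 (R):
8 0 3
1 2 7
6 4 5

After move 4 (R):
8 3 0
1 2 7
6 4 5

After move 5 (L):
8 0 3
1 2 7
6 4 5

After move 6 (R):
8 3 0
1 2 7
6 4 5

After move 7 (L):
8 0 3
1 2 7
6 4 5

After move 8 (D):
8 2 3
1 0 7
6 4 5

After move 9 (L):
8 2 3
0 1 7
6 4 5

After move 10 (D):
8 2 3
6 1 7
0 4 5

After move 11 (U):
8 2 3
0 1 7
6 4 5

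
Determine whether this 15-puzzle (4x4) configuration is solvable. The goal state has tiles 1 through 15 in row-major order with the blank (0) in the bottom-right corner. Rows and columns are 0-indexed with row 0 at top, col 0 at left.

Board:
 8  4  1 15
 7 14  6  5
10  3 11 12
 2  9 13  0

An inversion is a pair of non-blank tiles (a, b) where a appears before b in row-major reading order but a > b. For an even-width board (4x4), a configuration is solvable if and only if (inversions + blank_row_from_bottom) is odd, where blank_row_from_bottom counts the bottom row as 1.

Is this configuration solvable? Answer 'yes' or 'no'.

Answer: no

Derivation:
Inversions: 47
Blank is in row 3 (0-indexed from top), which is row 1 counting from the bottom (bottom = 1).
47 + 1 = 48, which is even, so the puzzle is not solvable.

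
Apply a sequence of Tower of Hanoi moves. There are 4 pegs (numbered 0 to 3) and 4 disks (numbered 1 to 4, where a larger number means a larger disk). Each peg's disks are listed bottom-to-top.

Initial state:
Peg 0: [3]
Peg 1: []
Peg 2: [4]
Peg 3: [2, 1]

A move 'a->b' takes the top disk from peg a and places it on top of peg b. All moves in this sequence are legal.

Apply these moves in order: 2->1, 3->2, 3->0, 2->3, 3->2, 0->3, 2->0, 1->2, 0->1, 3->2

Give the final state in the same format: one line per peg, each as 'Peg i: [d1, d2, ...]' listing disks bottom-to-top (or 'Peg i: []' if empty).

After move 1 (2->1):
Peg 0: [3]
Peg 1: [4]
Peg 2: []
Peg 3: [2, 1]

After move 2 (3->2):
Peg 0: [3]
Peg 1: [4]
Peg 2: [1]
Peg 3: [2]

After move 3 (3->0):
Peg 0: [3, 2]
Peg 1: [4]
Peg 2: [1]
Peg 3: []

After move 4 (2->3):
Peg 0: [3, 2]
Peg 1: [4]
Peg 2: []
Peg 3: [1]

After move 5 (3->2):
Peg 0: [3, 2]
Peg 1: [4]
Peg 2: [1]
Peg 3: []

After move 6 (0->3):
Peg 0: [3]
Peg 1: [4]
Peg 2: [1]
Peg 3: [2]

After move 7 (2->0):
Peg 0: [3, 1]
Peg 1: [4]
Peg 2: []
Peg 3: [2]

After move 8 (1->2):
Peg 0: [3, 1]
Peg 1: []
Peg 2: [4]
Peg 3: [2]

After move 9 (0->1):
Peg 0: [3]
Peg 1: [1]
Peg 2: [4]
Peg 3: [2]

After move 10 (3->2):
Peg 0: [3]
Peg 1: [1]
Peg 2: [4, 2]
Peg 3: []

Answer: Peg 0: [3]
Peg 1: [1]
Peg 2: [4, 2]
Peg 3: []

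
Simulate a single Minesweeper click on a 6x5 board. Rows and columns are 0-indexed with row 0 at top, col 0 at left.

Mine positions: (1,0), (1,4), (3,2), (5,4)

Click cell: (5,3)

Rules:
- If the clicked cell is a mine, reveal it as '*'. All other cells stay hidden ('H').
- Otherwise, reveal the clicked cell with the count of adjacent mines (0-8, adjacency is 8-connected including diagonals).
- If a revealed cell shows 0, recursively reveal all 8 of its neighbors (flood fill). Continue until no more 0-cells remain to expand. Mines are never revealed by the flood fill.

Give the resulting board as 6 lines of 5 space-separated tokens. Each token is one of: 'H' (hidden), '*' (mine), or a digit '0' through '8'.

H H H H H
H H H H H
H H H H H
H H H H H
H H H H H
H H H 1 H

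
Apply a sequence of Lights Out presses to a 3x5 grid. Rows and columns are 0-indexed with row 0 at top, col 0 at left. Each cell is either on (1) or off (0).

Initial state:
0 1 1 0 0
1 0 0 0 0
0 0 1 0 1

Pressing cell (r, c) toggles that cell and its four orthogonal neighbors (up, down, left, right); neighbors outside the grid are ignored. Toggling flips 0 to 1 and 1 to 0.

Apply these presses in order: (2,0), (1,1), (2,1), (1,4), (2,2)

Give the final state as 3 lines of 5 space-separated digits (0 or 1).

Answer: 0 0 1 0 1
1 0 0 1 1
0 0 1 1 0

Derivation:
After press 1 at (2,0):
0 1 1 0 0
0 0 0 0 0
1 1 1 0 1

After press 2 at (1,1):
0 0 1 0 0
1 1 1 0 0
1 0 1 0 1

After press 3 at (2,1):
0 0 1 0 0
1 0 1 0 0
0 1 0 0 1

After press 4 at (1,4):
0 0 1 0 1
1 0 1 1 1
0 1 0 0 0

After press 5 at (2,2):
0 0 1 0 1
1 0 0 1 1
0 0 1 1 0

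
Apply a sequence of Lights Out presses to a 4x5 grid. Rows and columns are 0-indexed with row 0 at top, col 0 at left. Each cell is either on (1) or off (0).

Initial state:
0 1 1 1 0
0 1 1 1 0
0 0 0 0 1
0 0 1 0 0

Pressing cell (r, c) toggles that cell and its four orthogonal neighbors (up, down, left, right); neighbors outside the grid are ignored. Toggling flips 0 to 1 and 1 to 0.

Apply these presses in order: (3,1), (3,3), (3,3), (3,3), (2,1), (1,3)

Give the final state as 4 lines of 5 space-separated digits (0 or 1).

After press 1 at (3,1):
0 1 1 1 0
0 1 1 1 0
0 1 0 0 1
1 1 0 0 0

After press 2 at (3,3):
0 1 1 1 0
0 1 1 1 0
0 1 0 1 1
1 1 1 1 1

After press 3 at (3,3):
0 1 1 1 0
0 1 1 1 0
0 1 0 0 1
1 1 0 0 0

After press 4 at (3,3):
0 1 1 1 0
0 1 1 1 0
0 1 0 1 1
1 1 1 1 1

After press 5 at (2,1):
0 1 1 1 0
0 0 1 1 0
1 0 1 1 1
1 0 1 1 1

After press 6 at (1,3):
0 1 1 0 0
0 0 0 0 1
1 0 1 0 1
1 0 1 1 1

Answer: 0 1 1 0 0
0 0 0 0 1
1 0 1 0 1
1 0 1 1 1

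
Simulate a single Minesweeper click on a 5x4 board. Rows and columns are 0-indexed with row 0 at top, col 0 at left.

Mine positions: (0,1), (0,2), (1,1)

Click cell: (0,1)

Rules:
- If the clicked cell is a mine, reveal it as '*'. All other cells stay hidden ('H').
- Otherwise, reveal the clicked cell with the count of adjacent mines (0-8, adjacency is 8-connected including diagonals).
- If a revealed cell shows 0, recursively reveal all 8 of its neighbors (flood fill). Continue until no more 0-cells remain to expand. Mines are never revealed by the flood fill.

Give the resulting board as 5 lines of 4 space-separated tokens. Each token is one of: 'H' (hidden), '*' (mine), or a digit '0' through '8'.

H * H H
H H H H
H H H H
H H H H
H H H H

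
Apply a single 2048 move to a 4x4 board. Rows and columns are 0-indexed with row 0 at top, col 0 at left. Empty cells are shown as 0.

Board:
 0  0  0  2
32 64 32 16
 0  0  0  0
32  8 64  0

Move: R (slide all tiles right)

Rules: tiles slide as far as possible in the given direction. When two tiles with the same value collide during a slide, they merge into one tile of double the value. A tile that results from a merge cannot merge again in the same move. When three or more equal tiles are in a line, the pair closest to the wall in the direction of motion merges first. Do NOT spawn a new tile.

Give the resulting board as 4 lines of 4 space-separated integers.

Answer:  0  0  0  2
32 64 32 16
 0  0  0  0
 0 32  8 64

Derivation:
Slide right:
row 0: [0, 0, 0, 2] -> [0, 0, 0, 2]
row 1: [32, 64, 32, 16] -> [32, 64, 32, 16]
row 2: [0, 0, 0, 0] -> [0, 0, 0, 0]
row 3: [32, 8, 64, 0] -> [0, 32, 8, 64]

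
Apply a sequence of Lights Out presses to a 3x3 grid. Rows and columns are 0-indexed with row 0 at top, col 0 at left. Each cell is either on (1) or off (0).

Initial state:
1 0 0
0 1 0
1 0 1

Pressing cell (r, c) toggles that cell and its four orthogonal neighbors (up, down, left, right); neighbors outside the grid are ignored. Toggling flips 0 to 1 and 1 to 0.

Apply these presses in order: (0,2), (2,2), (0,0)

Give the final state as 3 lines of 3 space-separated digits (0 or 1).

After press 1 at (0,2):
1 1 1
0 1 1
1 0 1

After press 2 at (2,2):
1 1 1
0 1 0
1 1 0

After press 3 at (0,0):
0 0 1
1 1 0
1 1 0

Answer: 0 0 1
1 1 0
1 1 0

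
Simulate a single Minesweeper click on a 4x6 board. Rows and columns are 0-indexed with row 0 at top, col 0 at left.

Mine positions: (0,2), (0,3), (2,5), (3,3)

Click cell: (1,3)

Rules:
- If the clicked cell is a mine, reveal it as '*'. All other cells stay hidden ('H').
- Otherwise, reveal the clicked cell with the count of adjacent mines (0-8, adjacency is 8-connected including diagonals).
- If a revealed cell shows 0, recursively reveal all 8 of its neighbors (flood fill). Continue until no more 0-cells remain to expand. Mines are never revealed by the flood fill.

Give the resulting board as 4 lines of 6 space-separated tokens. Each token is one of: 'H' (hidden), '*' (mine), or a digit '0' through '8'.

H H H H H H
H H H 2 H H
H H H H H H
H H H H H H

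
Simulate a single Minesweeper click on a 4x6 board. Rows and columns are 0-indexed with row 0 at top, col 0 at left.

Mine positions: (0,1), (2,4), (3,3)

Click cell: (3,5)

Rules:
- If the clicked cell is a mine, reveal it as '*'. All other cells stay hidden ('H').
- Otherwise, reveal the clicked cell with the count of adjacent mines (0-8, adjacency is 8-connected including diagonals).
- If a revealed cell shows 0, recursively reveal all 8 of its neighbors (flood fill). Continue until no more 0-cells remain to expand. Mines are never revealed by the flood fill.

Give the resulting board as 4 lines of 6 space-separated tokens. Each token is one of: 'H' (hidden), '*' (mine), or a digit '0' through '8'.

H H H H H H
H H H H H H
H H H H H H
H H H H H 1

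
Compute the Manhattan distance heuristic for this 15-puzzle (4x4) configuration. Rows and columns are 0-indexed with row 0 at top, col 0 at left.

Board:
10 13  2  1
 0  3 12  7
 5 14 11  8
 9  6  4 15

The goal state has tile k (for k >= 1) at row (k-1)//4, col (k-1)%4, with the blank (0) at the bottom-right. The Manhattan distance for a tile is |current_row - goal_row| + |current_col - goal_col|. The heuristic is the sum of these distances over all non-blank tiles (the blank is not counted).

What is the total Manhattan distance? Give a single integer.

Answer: 27

Derivation:
Tile 10: (0,0)->(2,1) = 3
Tile 13: (0,1)->(3,0) = 4
Tile 2: (0,2)->(0,1) = 1
Tile 1: (0,3)->(0,0) = 3
Tile 3: (1,1)->(0,2) = 2
Tile 12: (1,2)->(2,3) = 2
Tile 7: (1,3)->(1,2) = 1
Tile 5: (2,0)->(1,0) = 1
Tile 14: (2,1)->(3,1) = 1
Tile 11: (2,2)->(2,2) = 0
Tile 8: (2,3)->(1,3) = 1
Tile 9: (3,0)->(2,0) = 1
Tile 6: (3,1)->(1,1) = 2
Tile 4: (3,2)->(0,3) = 4
Tile 15: (3,3)->(3,2) = 1
Sum: 3 + 4 + 1 + 3 + 2 + 2 + 1 + 1 + 1 + 0 + 1 + 1 + 2 + 4 + 1 = 27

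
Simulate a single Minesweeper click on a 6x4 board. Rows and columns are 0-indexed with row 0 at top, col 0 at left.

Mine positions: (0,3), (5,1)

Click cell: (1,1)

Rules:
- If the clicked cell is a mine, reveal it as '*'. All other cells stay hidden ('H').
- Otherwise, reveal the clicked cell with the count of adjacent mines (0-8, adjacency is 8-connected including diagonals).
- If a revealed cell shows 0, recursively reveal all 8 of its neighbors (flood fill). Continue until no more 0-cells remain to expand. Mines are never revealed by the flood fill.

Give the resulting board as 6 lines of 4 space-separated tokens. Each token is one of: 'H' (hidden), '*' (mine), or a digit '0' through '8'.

0 0 1 H
0 0 1 1
0 0 0 0
0 0 0 0
1 1 1 0
H H 1 0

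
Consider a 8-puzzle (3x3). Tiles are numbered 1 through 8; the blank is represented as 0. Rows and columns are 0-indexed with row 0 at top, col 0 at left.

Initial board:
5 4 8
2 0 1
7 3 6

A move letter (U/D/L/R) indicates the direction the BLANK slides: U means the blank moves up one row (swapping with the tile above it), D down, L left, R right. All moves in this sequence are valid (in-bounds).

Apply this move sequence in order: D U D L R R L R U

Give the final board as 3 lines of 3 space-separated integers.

After move 1 (D):
5 4 8
2 3 1
7 0 6

After move 2 (U):
5 4 8
2 0 1
7 3 6

After move 3 (D):
5 4 8
2 3 1
7 0 6

After move 4 (L):
5 4 8
2 3 1
0 7 6

After move 5 (R):
5 4 8
2 3 1
7 0 6

After move 6 (R):
5 4 8
2 3 1
7 6 0

After move 7 (L):
5 4 8
2 3 1
7 0 6

After move 8 (R):
5 4 8
2 3 1
7 6 0

After move 9 (U):
5 4 8
2 3 0
7 6 1

Answer: 5 4 8
2 3 0
7 6 1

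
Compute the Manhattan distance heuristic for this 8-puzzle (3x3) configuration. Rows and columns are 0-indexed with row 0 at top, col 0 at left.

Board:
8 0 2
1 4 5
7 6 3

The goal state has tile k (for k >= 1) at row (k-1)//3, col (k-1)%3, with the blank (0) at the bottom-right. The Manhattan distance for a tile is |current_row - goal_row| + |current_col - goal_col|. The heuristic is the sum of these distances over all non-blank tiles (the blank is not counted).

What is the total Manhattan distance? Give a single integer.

Tile 8: at (0,0), goal (2,1), distance |0-2|+|0-1| = 3
Tile 2: at (0,2), goal (0,1), distance |0-0|+|2-1| = 1
Tile 1: at (1,0), goal (0,0), distance |1-0|+|0-0| = 1
Tile 4: at (1,1), goal (1,0), distance |1-1|+|1-0| = 1
Tile 5: at (1,2), goal (1,1), distance |1-1|+|2-1| = 1
Tile 7: at (2,0), goal (2,0), distance |2-2|+|0-0| = 0
Tile 6: at (2,1), goal (1,2), distance |2-1|+|1-2| = 2
Tile 3: at (2,2), goal (0,2), distance |2-0|+|2-2| = 2
Sum: 3 + 1 + 1 + 1 + 1 + 0 + 2 + 2 = 11

Answer: 11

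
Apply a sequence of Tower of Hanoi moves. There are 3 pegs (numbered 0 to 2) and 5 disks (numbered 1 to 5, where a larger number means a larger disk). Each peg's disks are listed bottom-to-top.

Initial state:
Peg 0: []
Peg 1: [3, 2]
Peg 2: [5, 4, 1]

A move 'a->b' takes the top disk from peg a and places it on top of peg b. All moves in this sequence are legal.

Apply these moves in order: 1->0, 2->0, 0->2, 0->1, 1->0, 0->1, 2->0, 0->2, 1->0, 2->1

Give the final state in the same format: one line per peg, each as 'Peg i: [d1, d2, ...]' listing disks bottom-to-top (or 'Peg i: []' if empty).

Answer: Peg 0: [2]
Peg 1: [3, 1]
Peg 2: [5, 4]

Derivation:
After move 1 (1->0):
Peg 0: [2]
Peg 1: [3]
Peg 2: [5, 4, 1]

After move 2 (2->0):
Peg 0: [2, 1]
Peg 1: [3]
Peg 2: [5, 4]

After move 3 (0->2):
Peg 0: [2]
Peg 1: [3]
Peg 2: [5, 4, 1]

After move 4 (0->1):
Peg 0: []
Peg 1: [3, 2]
Peg 2: [5, 4, 1]

After move 5 (1->0):
Peg 0: [2]
Peg 1: [3]
Peg 2: [5, 4, 1]

After move 6 (0->1):
Peg 0: []
Peg 1: [3, 2]
Peg 2: [5, 4, 1]

After move 7 (2->0):
Peg 0: [1]
Peg 1: [3, 2]
Peg 2: [5, 4]

After move 8 (0->2):
Peg 0: []
Peg 1: [3, 2]
Peg 2: [5, 4, 1]

After move 9 (1->0):
Peg 0: [2]
Peg 1: [3]
Peg 2: [5, 4, 1]

After move 10 (2->1):
Peg 0: [2]
Peg 1: [3, 1]
Peg 2: [5, 4]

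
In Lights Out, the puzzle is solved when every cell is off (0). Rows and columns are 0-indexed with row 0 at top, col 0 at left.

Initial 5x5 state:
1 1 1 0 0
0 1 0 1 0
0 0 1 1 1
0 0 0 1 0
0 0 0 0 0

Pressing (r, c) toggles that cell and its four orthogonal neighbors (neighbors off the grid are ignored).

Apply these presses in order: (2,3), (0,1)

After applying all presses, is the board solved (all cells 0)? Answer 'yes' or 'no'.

Answer: yes

Derivation:
After press 1 at (2,3):
1 1 1 0 0
0 1 0 0 0
0 0 0 0 0
0 0 0 0 0
0 0 0 0 0

After press 2 at (0,1):
0 0 0 0 0
0 0 0 0 0
0 0 0 0 0
0 0 0 0 0
0 0 0 0 0

Lights still on: 0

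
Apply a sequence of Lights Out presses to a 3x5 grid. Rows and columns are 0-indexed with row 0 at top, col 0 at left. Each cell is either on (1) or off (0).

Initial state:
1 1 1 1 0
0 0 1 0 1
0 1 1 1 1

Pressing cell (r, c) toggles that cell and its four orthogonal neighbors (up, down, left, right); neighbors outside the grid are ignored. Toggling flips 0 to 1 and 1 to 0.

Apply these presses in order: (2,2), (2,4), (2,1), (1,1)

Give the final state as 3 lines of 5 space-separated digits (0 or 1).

After press 1 at (2,2):
1 1 1 1 0
0 0 0 0 1
0 0 0 0 1

After press 2 at (2,4):
1 1 1 1 0
0 0 0 0 0
0 0 0 1 0

After press 3 at (2,1):
1 1 1 1 0
0 1 0 0 0
1 1 1 1 0

After press 4 at (1,1):
1 0 1 1 0
1 0 1 0 0
1 0 1 1 0

Answer: 1 0 1 1 0
1 0 1 0 0
1 0 1 1 0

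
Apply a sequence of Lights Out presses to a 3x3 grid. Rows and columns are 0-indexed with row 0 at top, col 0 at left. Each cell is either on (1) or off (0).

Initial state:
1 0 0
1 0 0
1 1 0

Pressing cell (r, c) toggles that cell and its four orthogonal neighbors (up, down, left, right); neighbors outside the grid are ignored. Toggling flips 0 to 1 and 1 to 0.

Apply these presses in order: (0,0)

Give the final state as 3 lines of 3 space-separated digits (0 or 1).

Answer: 0 1 0
0 0 0
1 1 0

Derivation:
After press 1 at (0,0):
0 1 0
0 0 0
1 1 0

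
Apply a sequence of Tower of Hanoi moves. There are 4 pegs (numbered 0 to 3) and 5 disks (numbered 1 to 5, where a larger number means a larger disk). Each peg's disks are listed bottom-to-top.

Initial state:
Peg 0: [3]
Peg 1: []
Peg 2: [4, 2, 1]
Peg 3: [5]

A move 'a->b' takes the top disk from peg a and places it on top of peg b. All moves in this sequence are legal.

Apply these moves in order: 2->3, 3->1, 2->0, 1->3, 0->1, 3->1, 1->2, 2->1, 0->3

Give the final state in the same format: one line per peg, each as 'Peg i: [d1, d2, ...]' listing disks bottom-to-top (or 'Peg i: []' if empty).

After move 1 (2->3):
Peg 0: [3]
Peg 1: []
Peg 2: [4, 2]
Peg 3: [5, 1]

After move 2 (3->1):
Peg 0: [3]
Peg 1: [1]
Peg 2: [4, 2]
Peg 3: [5]

After move 3 (2->0):
Peg 0: [3, 2]
Peg 1: [1]
Peg 2: [4]
Peg 3: [5]

After move 4 (1->3):
Peg 0: [3, 2]
Peg 1: []
Peg 2: [4]
Peg 3: [5, 1]

After move 5 (0->1):
Peg 0: [3]
Peg 1: [2]
Peg 2: [4]
Peg 3: [5, 1]

After move 6 (3->1):
Peg 0: [3]
Peg 1: [2, 1]
Peg 2: [4]
Peg 3: [5]

After move 7 (1->2):
Peg 0: [3]
Peg 1: [2]
Peg 2: [4, 1]
Peg 3: [5]

After move 8 (2->1):
Peg 0: [3]
Peg 1: [2, 1]
Peg 2: [4]
Peg 3: [5]

After move 9 (0->3):
Peg 0: []
Peg 1: [2, 1]
Peg 2: [4]
Peg 3: [5, 3]

Answer: Peg 0: []
Peg 1: [2, 1]
Peg 2: [4]
Peg 3: [5, 3]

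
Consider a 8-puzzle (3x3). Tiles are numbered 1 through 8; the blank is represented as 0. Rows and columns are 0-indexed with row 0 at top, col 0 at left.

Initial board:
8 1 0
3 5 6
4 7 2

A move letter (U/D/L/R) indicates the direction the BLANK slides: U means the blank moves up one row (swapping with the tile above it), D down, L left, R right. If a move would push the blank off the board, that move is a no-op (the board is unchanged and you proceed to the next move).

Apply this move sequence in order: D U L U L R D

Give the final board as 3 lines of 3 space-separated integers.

Answer: 8 5 1
3 0 6
4 7 2

Derivation:
After move 1 (D):
8 1 6
3 5 0
4 7 2

After move 2 (U):
8 1 0
3 5 6
4 7 2

After move 3 (L):
8 0 1
3 5 6
4 7 2

After move 4 (U):
8 0 1
3 5 6
4 7 2

After move 5 (L):
0 8 1
3 5 6
4 7 2

After move 6 (R):
8 0 1
3 5 6
4 7 2

After move 7 (D):
8 5 1
3 0 6
4 7 2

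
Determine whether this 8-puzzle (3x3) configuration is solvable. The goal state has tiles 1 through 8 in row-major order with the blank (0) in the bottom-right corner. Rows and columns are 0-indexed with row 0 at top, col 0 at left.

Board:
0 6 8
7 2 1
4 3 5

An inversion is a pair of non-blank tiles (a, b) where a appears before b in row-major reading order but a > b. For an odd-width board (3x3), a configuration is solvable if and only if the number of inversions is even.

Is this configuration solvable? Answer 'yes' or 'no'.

Inversions (pairs i<j in row-major order where tile[i] > tile[j] > 0): 18
18 is even, so the puzzle is solvable.

Answer: yes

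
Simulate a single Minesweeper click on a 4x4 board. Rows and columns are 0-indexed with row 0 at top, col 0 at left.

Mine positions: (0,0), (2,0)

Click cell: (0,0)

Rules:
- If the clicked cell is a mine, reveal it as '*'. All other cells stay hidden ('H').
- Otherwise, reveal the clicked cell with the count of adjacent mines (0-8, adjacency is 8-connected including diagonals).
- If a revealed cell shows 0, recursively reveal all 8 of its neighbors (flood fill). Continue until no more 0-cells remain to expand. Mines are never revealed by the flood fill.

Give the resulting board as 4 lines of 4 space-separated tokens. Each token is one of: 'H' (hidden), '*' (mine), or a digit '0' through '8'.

* H H H
H H H H
H H H H
H H H H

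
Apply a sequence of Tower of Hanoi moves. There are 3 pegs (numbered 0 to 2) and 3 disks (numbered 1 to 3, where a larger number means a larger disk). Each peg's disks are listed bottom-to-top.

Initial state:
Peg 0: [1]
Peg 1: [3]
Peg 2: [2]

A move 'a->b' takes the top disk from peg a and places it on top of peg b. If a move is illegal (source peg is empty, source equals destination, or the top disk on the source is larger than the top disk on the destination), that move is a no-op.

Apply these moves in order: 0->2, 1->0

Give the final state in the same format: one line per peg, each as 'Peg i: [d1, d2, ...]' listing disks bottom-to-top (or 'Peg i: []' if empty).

After move 1 (0->2):
Peg 0: []
Peg 1: [3]
Peg 2: [2, 1]

After move 2 (1->0):
Peg 0: [3]
Peg 1: []
Peg 2: [2, 1]

Answer: Peg 0: [3]
Peg 1: []
Peg 2: [2, 1]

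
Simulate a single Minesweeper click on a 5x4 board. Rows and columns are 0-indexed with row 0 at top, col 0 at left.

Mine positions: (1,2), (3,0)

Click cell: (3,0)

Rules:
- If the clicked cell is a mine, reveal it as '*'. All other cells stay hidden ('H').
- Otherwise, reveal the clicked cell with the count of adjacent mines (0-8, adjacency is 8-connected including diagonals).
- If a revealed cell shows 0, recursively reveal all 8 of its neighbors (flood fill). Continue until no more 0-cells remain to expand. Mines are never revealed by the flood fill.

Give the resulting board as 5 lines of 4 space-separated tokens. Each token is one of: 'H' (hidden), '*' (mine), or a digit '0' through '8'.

H H H H
H H H H
H H H H
* H H H
H H H H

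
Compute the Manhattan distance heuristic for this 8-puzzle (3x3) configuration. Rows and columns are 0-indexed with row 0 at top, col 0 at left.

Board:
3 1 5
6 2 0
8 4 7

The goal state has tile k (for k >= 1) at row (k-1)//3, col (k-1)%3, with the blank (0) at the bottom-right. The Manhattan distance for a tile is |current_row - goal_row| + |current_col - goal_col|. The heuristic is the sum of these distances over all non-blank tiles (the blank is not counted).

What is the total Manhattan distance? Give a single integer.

Answer: 13

Derivation:
Tile 3: (0,0)->(0,2) = 2
Tile 1: (0,1)->(0,0) = 1
Tile 5: (0,2)->(1,1) = 2
Tile 6: (1,0)->(1,2) = 2
Tile 2: (1,1)->(0,1) = 1
Tile 8: (2,0)->(2,1) = 1
Tile 4: (2,1)->(1,0) = 2
Tile 7: (2,2)->(2,0) = 2
Sum: 2 + 1 + 2 + 2 + 1 + 1 + 2 + 2 = 13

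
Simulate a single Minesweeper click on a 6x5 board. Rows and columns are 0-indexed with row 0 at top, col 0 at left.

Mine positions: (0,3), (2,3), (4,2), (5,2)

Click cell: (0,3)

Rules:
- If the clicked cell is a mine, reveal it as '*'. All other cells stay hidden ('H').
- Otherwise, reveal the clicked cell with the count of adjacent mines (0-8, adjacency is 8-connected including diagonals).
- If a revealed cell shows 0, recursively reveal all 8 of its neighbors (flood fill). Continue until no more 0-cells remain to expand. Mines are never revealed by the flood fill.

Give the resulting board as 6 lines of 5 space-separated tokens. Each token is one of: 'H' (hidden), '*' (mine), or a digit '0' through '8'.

H H H * H
H H H H H
H H H H H
H H H H H
H H H H H
H H H H H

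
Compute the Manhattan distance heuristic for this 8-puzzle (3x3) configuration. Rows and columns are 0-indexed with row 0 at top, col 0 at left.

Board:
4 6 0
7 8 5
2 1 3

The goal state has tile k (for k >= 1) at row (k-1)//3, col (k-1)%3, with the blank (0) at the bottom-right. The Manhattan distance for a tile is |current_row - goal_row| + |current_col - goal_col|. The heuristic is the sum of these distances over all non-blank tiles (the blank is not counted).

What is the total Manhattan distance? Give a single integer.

Tile 4: (0,0)->(1,0) = 1
Tile 6: (0,1)->(1,2) = 2
Tile 7: (1,0)->(2,0) = 1
Tile 8: (1,1)->(2,1) = 1
Tile 5: (1,2)->(1,1) = 1
Tile 2: (2,0)->(0,1) = 3
Tile 1: (2,1)->(0,0) = 3
Tile 3: (2,2)->(0,2) = 2
Sum: 1 + 2 + 1 + 1 + 1 + 3 + 3 + 2 = 14

Answer: 14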